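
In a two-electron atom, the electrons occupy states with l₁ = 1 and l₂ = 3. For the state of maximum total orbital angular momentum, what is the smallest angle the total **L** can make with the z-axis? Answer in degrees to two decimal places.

θ_min ≈ 26.57°

By the triangle rule, |l₁ − l₂| ≤ L ≤ l₁ + l₂.
So L can be 2, 3, 4.
The maximum is L = 4, with |L_tot| = ℏ√(4·5) = 2√5 ℏ.
The minimum angle with z is arccos(4/√20) ≈ 26.57°.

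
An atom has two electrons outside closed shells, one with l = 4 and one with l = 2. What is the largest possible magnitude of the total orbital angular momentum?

|L_tot|_max = √42 ℏ ≈ 6.481ℏ

By the triangle rule, |l₁ − l₂| ≤ L ≤ l₁ + l₂.
So L can be 2, 3, 4, 5, 6.
The largest magnitude corresponds to L = 6: |L_tot| = ℏ√(6·7) = √42 ℏ.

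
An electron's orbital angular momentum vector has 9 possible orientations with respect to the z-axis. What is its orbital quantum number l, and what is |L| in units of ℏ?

l = 4, |L| = 2√5 ℏ ≈ 4.472ℏ

Since there are 2l+1 = 9 values of m_l, l = 4.
Then |L| = √(l(l+1)) ℏ = 2√5 ℏ.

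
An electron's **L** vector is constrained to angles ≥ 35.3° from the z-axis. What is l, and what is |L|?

l = 2, |L| = √6 ℏ ≈ 2.449ℏ

At minimum angle, m_l = l, so cos θ = l/√(l(l+1)); cos²θ = l/(l+1) = 0.6661.
l = cos²θ/sin²θ ≈ 2.
Then |L| = ℏ√(2·3) = √6 ℏ.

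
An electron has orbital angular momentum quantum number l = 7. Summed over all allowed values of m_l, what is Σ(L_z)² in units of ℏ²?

Σ(L_z)² = 280 ℏ²

The allowed m_l values are -7, -6, -5, -4, -3, -2, -1, 0, 1, 2, 3, 4, 5, 6, 7.
Σ m_l² = 2·(1 + 4 + 9 + 16 + 25 + 36 + 49) = 280.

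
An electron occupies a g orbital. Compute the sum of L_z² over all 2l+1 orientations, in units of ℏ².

Σ(L_z)² = 60 ℏ²

The letter g corresponds to l = 4.
The allowed m_l values are -4, -3, -2, -1, 0, 1, 2, 3, 4.
Summing m² from −4 to 4: Σ m_l² = 60.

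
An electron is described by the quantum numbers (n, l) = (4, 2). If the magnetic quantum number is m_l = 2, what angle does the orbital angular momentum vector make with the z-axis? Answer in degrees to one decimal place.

θ ≈ 35.3°

|L|² = l(l+1)ℏ² = 6ℏ², so |L| = √6 ℏ.
L_z = m_l ℏ = 2ℏ.
cos θ = L_z/|L| = 2/√6, so θ ≈ 35.3°.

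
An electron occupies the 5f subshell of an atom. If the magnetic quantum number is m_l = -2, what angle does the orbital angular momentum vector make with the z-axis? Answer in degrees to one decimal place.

θ ≈ 125.3°

The 5f subshell has l = 3.
|L| = ℏ√(l(l+1)) = 2√3 ℏ.
L_z = m_l ℏ = −2ℏ.
cos θ = L_z/|L| = -2/√12, so θ ≈ 125.3°.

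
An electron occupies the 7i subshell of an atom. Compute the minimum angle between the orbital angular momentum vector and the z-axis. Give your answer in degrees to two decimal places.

θ_min ≈ 22.21°

The 7i subshell has l = 6.
|L| = ℏ√(l(l+1)) = √42 ℏ.
The smallest angle corresponds to the largest L_z, i.e. m_l = l = 6, giving L_z = 6ℏ.
cos θ_min = 6/√42, so θ_min ≈ 22.21°.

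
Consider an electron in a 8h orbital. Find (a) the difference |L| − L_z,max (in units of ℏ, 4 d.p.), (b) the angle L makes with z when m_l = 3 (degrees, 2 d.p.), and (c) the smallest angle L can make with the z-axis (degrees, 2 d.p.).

|L|−L_z,max ≈ 0.4772ℏ; θ(m_l=3) ≈ 56.79°; θ_min ≈ 24.09°

For 8h, l = 5.
|L| − L_z,max = (√30 − 5)ℏ ≈ 0.4772ℏ.
For m_l = 3: cos θ = 3/√30, θ ≈ 56.79°.
cos θ_min = 5/√30, so θ_min ≈ 24.09°.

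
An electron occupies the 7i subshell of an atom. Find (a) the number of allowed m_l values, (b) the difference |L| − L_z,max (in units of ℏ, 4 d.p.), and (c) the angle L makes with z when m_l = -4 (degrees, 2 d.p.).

The 7i subshell has l = 6.
There are 2l+1 = 13 values of m_l.
|L| − L_z,max = (√42 − 6)ℏ ≈ 0.4807ℏ.
For m_l = -4: cos θ = -4/√42, θ ≈ 128.11°.

13 values; |L|−L_z,max ≈ 0.4807ℏ; θ(m_l=-4) ≈ 128.11°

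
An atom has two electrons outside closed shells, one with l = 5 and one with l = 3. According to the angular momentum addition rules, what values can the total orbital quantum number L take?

L runs from |5 − 3| = 2 to 5 + 3 = 8.
Allowed values: L = 2, 3, 4, 5, 6, 7, 8.

L = 2, 3, 4, 5, 6, 7, 8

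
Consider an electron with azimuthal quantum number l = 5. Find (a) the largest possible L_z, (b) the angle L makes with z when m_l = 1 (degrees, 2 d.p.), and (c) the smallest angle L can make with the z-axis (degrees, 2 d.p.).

L_z,max = 5ℏ; θ(m_l=1) ≈ 79.48°; θ_min ≈ 24.09°

L_z,max = lℏ = 5ℏ.
For m_l = 1: cos θ = 1/√30, θ ≈ 79.48°.
cos θ_min = 5/√30, so θ_min ≈ 24.09°.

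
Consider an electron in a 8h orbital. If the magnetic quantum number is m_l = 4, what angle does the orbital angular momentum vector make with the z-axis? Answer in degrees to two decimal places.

θ ≈ 43.09°

For 8h, l = 5.
|L|² = l(l+1)ℏ² = 30ℏ², so |L| = √30 ℏ.
L_z = m_l ℏ = 4ℏ.
cos θ = L_z/|L| = 4/√30, so θ ≈ 43.09°.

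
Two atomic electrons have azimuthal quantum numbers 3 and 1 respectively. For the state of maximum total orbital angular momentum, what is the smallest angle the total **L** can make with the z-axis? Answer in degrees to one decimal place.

L runs from |3 − 1| = 2 to 3 + 1 = 4.
So L can be 2, 3, 4.
The maximum is L = 4, with |L_tot| = ℏ√(4·5) = 2√5 ℏ.
The minimum angle with z is arccos(4/√20) ≈ 26.6°.

θ_min ≈ 26.6°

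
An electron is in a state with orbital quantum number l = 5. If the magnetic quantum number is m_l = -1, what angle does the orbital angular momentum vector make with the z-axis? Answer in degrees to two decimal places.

|L| = √(l(l+1)) ℏ = √30 ℏ.
L_z = m_l ℏ = −1ℏ.
cos θ = L_z/|L| = -1/√30, so θ ≈ 100.52°.

θ ≈ 100.52°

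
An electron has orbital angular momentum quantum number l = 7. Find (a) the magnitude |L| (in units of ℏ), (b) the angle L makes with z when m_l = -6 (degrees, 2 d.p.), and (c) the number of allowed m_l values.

|L| = ℏ√(7·8) = 2√14 ℏ ≈ 7.483ℏ.
For m_l = -6: cos θ = -6/√56, θ ≈ 143.30°.
There are 2l+1 = 15 values of m_l.

|L| = 2√14 ℏ ≈ 7.483ℏ; θ(m_l=-6) ≈ 143.30°; 15 values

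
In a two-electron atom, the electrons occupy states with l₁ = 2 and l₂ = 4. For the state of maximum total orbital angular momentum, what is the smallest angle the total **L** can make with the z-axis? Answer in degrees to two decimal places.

The total orbital quantum number L ranges from |l₁ − l₂| to l₁ + l₂ in integer steps.
So L can be 2, 3, 4, 5, 6.
The maximum is L = 6, with |L_tot| = ℏ√(6·7) = √42 ℏ.
The minimum angle with z is arccos(6/√42) ≈ 22.21°.

θ_min ≈ 22.21°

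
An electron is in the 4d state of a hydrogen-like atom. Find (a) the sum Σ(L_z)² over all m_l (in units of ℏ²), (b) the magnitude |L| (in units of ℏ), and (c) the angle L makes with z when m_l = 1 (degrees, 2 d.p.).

The 4d subshell has l = 2.
Σ m_l² = 10, so Σ(L_z)² = 10 ℏ².
|L| = ℏ√(2·3) = √6 ℏ ≈ 2.449ℏ.
For m_l = 1: cos θ = 1/√6, θ ≈ 65.91°.

Σ(L_z)² = 10 ℏ²; |L| = √6 ℏ ≈ 2.449ℏ; θ(m_l=1) ≈ 65.91°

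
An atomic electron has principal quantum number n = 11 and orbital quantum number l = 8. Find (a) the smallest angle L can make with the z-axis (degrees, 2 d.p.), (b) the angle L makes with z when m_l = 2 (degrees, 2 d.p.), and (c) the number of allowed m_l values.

cos θ_min = 8/√72, so θ_min ≈ 19.47°.
For m_l = 2: cos θ = 2/√72, θ ≈ 76.37°.
There are 2l+1 = 17 values of m_l.

θ_min ≈ 19.47°; θ(m_l=2) ≈ 76.37°; 17 values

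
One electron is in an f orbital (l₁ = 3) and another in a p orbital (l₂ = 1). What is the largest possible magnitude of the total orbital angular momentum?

L runs from |3 − 1| = 2 to 3 + 1 = 4.
So L can be 2, 3, 4.
The largest magnitude corresponds to L = 4: |L_tot| = ℏ√(4·5) = 2√5 ℏ.

|L_tot|_max = 2√5 ℏ ≈ 4.472ℏ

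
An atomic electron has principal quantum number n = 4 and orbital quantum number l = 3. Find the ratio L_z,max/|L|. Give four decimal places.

L_z,max/|L| = 0.8660

|L| = 2√3 ℏ ≈ 3.4641ℏ, while L_z,max = lℏ = 3ℏ.
L_z,max/|L| = 3/√12 = 0.8660.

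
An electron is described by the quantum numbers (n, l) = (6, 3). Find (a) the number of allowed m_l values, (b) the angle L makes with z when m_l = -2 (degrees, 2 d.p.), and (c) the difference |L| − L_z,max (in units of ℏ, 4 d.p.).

There are 2l+1 = 7 values of m_l.
For m_l = -2: cos θ = -2/√12, θ ≈ 125.26°.
|L| − L_z,max = (2√3 − 3)ℏ ≈ 0.4641ℏ.

7 values; θ(m_l=-2) ≈ 125.26°; |L|−L_z,max ≈ 0.4641ℏ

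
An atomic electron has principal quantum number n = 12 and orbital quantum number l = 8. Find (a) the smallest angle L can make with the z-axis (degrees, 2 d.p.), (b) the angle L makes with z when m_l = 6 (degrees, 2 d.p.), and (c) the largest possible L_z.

cos θ_min = 8/√72, so θ_min ≈ 19.47°.
For m_l = 6: cos θ = 6/√72, θ ≈ 45.00°.
L_z,max = lℏ = 8ℏ.

θ_min ≈ 19.47°; θ(m_l=6) ≈ 45.00°; L_z,max = 8ℏ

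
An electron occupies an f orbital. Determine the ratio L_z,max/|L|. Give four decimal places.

For an f orbital, l = 3.
|L| = 2√3 ℏ ≈ 3.4641ℏ, while L_z,max = lℏ = 3ℏ.
L_z,max/|L| = 3/√12 = 0.8660.

L_z,max/|L| = 0.8660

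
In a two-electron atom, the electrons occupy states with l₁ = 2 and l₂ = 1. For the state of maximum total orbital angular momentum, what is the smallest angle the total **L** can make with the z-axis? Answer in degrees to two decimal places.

Angular momentum addition gives L = |l₁ − l₂|, …, l₁ + l₂.
Allowed values: L = 1, 2, 3.
The maximum is L = 3, with |L_tot| = ℏ√(3·4) = 2√3 ℏ.
The minimum angle with z is arccos(3/√12) ≈ 30.00°.

θ_min ≈ 30.00°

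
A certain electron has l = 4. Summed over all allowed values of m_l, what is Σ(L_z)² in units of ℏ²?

m_l runs from −4 to 4, i.e. {-4, -3, -2, -1, 0, 1, 2, 3, 4}.
Σ m_l² = 2·(1 + 4 + 9 + 16) = 60.

Σ(L_z)² = 60 ℏ²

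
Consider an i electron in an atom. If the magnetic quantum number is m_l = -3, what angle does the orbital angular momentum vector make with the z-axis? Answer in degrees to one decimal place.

θ ≈ 117.6°

An i state has l = 6.
|L| = ℏ√(l(l+1)) = √42 ℏ.
L_z = m_l ℏ = −3ℏ.
cos θ = L_z/|L| = -3/√42, so θ ≈ 117.6°.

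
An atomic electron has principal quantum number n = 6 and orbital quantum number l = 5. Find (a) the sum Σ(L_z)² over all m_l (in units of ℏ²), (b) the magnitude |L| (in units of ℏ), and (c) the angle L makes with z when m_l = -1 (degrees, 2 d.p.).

Σ m_l² = 110, so Σ(L_z)² = 110 ℏ².
|L| = ℏ√(5·6) = √30 ℏ ≈ 5.477ℏ.
For m_l = -1: cos θ = -1/√30, θ ≈ 100.52°.

Σ(L_z)² = 110 ℏ²; |L| = √30 ℏ ≈ 5.477ℏ; θ(m_l=-1) ≈ 100.52°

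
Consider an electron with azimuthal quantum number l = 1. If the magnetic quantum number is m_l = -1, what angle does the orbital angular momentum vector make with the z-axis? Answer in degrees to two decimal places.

θ ≈ 135.00°

|L|² = l(l+1)ℏ² = 2ℏ², so |L| = √2 ℏ.
L_z = m_l ℏ = −1ℏ.
cos θ = L_z/|L| = -1/√2, so θ ≈ 135.00°.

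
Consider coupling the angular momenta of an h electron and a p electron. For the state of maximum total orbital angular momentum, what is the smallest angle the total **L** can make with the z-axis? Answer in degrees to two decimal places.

By the triangle rule, |l₁ − l₂| ≤ L ≤ l₁ + l₂.
So L can be 4, 5, 6.
The maximum is L = 6, with |L_tot| = ℏ√(6·7) = √42 ℏ.
The minimum angle with z is arccos(6/√42) ≈ 22.21°.

θ_min ≈ 22.21°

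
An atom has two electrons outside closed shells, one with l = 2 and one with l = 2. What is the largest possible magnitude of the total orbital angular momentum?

|L_tot|_max = 2√5 ℏ ≈ 4.472ℏ

L runs from |2 − 2| = 0 to 2 + 2 = 4.
L ∈ {0, 1, 2, 3, 4}.
The largest magnitude corresponds to L = 4: |L_tot| = ℏ√(4·5) = 2√5 ℏ.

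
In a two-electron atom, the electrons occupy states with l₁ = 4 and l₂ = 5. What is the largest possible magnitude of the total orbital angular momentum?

L runs from |4 − 5| = 1 to 4 + 5 = 9.
L ∈ {1, 2, 3, 4, 5, 6, 7, 8, 9}.
The largest magnitude corresponds to L = 9: |L_tot| = ℏ√(9·10) = 3√10 ℏ.

|L_tot|_max = 3√10 ℏ ≈ 9.487ℏ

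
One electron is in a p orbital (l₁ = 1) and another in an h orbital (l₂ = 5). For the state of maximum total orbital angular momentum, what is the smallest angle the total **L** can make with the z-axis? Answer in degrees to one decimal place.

By the triangle rule, |l₁ − l₂| ≤ L ≤ l₁ + l₂.
So L can be 4, 5, 6.
The maximum is L = 6, with |L_tot| = ℏ√(6·7) = √42 ℏ.
The minimum angle with z is arccos(6/√42) ≈ 22.2°.

θ_min ≈ 22.2°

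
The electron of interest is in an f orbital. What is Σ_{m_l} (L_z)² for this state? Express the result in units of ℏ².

The letter f corresponds to l = 3.
The allowed m_l values are -3, -2, -1, 0, 1, 2, 3.
Summing m² from −3 to 3: Σ m_l² = 28.

Σ(L_z)² = 28 ℏ²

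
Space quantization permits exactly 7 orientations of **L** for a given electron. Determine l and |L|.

l = 3, |L| = 2√3 ℏ ≈ 3.464ℏ

7 = 2l + 1, so l = (7−1)/2 = 3.
Then |L| = √(l(l+1)) ℏ = 2√3 ℏ.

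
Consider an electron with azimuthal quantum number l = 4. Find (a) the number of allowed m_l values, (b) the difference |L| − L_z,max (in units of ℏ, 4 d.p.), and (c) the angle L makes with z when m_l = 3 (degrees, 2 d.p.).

There are 2l+1 = 9 values of m_l.
|L| − L_z,max = (2√5 − 4)ℏ ≈ 0.4721ℏ.
For m_l = 3: cos θ = 3/√20, θ ≈ 47.87°.

9 values; |L|−L_z,max ≈ 0.4721ℏ; θ(m_l=3) ≈ 47.87°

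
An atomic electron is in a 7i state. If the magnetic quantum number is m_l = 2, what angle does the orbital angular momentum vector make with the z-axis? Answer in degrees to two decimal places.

For 7i, l = 6.
|L| = ℏ√(l(l+1)) = √42 ℏ.
L_z = m_l ℏ = 2ℏ.
cos θ = L_z/|L| = 2/√42, so θ ≈ 72.02°.

θ ≈ 72.02°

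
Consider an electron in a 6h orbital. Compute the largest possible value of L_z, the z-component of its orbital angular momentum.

6h means n = 6, l = 5.
L_z = m_l ℏ with m_l ∈ {−5, …, 5}; the maximum is m_l = 5.

L_z,max = 5ℏ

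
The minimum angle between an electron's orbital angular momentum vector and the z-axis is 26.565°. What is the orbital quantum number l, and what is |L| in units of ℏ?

l = 4, |L| = 2√5 ℏ ≈ 4.472ℏ

cos²θ_min = l/(l+1) = 0.8000.
Solving: l = 4.
Then |L| = ℏ√(4·5) = 2√5 ℏ.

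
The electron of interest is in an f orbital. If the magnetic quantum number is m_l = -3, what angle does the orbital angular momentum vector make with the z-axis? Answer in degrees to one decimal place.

An f state has l = 3.
|L| = √(l(l+1)) ℏ = 2√3 ℏ.
L_z = m_l ℏ = −3ℏ.
cos θ = L_z/|L| = -3/√12, so θ ≈ 150.0°.

θ ≈ 150.0°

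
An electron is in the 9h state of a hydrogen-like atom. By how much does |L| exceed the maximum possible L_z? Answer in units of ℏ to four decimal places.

The 9h subshell has l = 5.
|L| = √30 ℏ ≈ 5.4772ℏ, while L_z,max = lℏ = 5ℏ.
The difference is (√30 − 5)ℏ ≈ 0.4772ℏ.

|L| − L_z,max ≈ 0.4772ℏ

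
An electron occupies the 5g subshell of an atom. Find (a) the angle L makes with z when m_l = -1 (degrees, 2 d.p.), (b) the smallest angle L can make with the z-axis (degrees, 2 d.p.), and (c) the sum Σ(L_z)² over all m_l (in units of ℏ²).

The 5g subshell has l = 4.
For m_l = -1: cos θ = -1/√20, θ ≈ 102.92°.
cos θ_min = 4/√20, so θ_min ≈ 26.57°.
Σ m_l² = 60, so Σ(L_z)² = 60 ℏ².

θ(m_l=-1) ≈ 102.92°; θ_min ≈ 26.57°; Σ(L_z)² = 60 ℏ²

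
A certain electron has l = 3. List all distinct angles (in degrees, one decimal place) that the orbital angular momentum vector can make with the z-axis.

θ ∈ {30.0°, 54.7°, 73.2°, 90.0°, 106.8°, 125.3°, 150.0°}

|L| = √(l(l+1)) ℏ = 2√3 ℏ.
cos θ = m_l/√12 for each m_l ∈ {-3, -2, -1, 0, 1, 2, 3}.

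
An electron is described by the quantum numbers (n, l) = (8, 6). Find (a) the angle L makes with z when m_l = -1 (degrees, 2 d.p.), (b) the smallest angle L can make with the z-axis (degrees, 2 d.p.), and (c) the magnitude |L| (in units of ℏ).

For m_l = -1: cos θ = -1/√42, θ ≈ 98.88°.
cos θ_min = 6/√42, so θ_min ≈ 22.21°.
|L| = ℏ√(6·7) = √42 ℏ ≈ 6.481ℏ.

θ(m_l=-1) ≈ 98.88°; θ_min ≈ 22.21°; |L| = √42 ℏ ≈ 6.481ℏ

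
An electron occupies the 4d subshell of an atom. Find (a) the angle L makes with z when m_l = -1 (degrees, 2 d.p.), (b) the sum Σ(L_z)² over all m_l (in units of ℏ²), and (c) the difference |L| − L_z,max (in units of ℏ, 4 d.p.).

4d means n = 4, l = 2.
For m_l = -1: cos θ = -1/√6, θ ≈ 114.09°.
Σ m_l² = 10, so Σ(L_z)² = 10 ℏ².
|L| − L_z,max = (√6 − 2)ℏ ≈ 0.4495ℏ.

θ(m_l=-1) ≈ 114.09°; Σ(L_z)² = 10 ℏ²; |L|−L_z,max ≈ 0.4495ℏ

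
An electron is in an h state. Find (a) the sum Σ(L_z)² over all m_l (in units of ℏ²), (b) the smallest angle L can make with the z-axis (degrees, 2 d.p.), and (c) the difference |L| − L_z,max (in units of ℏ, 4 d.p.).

For an h orbital, l = 5.
Σ m_l² = 110, so Σ(L_z)² = 110 ℏ².
cos θ_min = 5/√30, so θ_min ≈ 24.09°.
|L| − L_z,max = (√30 − 5)ℏ ≈ 0.4772ℏ.

Σ(L_z)² = 110 ℏ²; θ_min ≈ 24.09°; |L|−L_z,max ≈ 0.4772ℏ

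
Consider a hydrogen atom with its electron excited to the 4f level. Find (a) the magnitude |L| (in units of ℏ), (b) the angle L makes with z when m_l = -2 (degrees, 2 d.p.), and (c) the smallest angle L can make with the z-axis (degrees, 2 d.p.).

|L| = 2√3 ℏ ≈ 3.464ℏ; θ(m_l=-2) ≈ 125.26°; θ_min ≈ 30.00°

The 4f level has l = 3.
|L| = ℏ√(3·4) = 2√3 ℏ ≈ 3.464ℏ.
For m_l = -2: cos θ = -2/√12, θ ≈ 125.26°.
cos θ_min = 3/√12, so θ_min ≈ 30.00°.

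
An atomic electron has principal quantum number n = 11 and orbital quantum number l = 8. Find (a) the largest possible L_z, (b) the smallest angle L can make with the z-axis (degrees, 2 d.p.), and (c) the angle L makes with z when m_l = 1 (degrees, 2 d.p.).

L_z,max = 8ℏ; θ_min ≈ 19.47°; θ(m_l=1) ≈ 83.23°

L_z,max = lℏ = 8ℏ.
cos θ_min = 8/√72, so θ_min ≈ 19.47°.
For m_l = 1: cos θ = 1/√72, θ ≈ 83.23°.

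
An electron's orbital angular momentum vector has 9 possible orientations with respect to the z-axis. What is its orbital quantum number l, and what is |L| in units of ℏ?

9 = 2l + 1, so l = (9−1)/2 = 4.
|L| = ℏ√(l(l+1)) = ℏ√(4·5) = 2√5 ℏ.

l = 4, |L| = 2√5 ℏ ≈ 4.472ℏ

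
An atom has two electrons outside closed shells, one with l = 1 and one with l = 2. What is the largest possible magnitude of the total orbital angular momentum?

|L_tot|_max = 2√3 ℏ ≈ 3.464ℏ

By the triangle rule, |l₁ − l₂| ≤ L ≤ l₁ + l₂.
L ∈ {1, 2, 3}.
The largest magnitude corresponds to L = 3: |L_tot| = ℏ√(3·4) = 2√3 ℏ.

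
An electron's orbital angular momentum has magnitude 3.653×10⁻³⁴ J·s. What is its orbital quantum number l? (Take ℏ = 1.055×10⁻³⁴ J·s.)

l = 3

Dividing by ℏ: |L|/ℏ ≈ 3.463.
l(l+1) ≈ 3.463² ≈ 11.99, so l = 3.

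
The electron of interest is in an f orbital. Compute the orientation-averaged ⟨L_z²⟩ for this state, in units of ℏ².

An f state has l = 3.
m_l ∈ {-3, -2, -1, 0, 1, 2, 3}.
Average of L_z² over 7 states: 28/7 ℏ² = 4 ℏ².

⟨L_z²⟩ = 4 ℏ²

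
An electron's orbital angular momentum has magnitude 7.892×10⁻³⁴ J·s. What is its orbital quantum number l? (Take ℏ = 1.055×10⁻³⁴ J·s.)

l = 7

In units of ℏ, |L| ≈ 7.481.
(|L|/ℏ)² = l(l+1) ≈ 55.96 ⇒ l = 7.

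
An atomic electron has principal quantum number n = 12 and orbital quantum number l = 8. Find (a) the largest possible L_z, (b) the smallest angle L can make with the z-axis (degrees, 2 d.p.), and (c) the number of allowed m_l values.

L_z,max = lℏ = 8ℏ.
cos θ_min = 8/√72, so θ_min ≈ 19.47°.
There are 2l+1 = 17 values of m_l.

L_z,max = 8ℏ; θ_min ≈ 19.47°; 17 values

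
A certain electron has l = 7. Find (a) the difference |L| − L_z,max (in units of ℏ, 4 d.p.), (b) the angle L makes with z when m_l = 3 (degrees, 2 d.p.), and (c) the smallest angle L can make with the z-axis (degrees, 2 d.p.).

|L| − L_z,max = (2√14 − 7)ℏ ≈ 0.4833ℏ.
For m_l = 3: cos θ = 3/√56, θ ≈ 66.37°.
cos θ_min = 7/√56, so θ_min ≈ 20.70°.

|L|−L_z,max ≈ 0.4833ℏ; θ(m_l=3) ≈ 66.37°; θ_min ≈ 20.70°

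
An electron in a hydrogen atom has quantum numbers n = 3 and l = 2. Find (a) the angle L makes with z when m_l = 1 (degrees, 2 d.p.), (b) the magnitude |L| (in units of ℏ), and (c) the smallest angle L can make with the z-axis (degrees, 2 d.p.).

θ(m_l=1) ≈ 65.91°; |L| = √6 ℏ ≈ 2.449ℏ; θ_min ≈ 35.26°

For m_l = 1: cos θ = 1/√6, θ ≈ 65.91°.
|L| = ℏ√(2·3) = √6 ℏ ≈ 2.449ℏ.
cos θ_min = 2/√6, so θ_min ≈ 35.26°.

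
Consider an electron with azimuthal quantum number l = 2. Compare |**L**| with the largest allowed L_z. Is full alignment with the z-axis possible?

|L| = √6 ℏ ≈ 2.4495ℏ, while L_z,max = lℏ = 2ℏ.
Since |L| > L_z,max, the vector can never point exactly along z; the closest it comes is θ_min = arccos(2/√6) ≈ 35.3°.

No: L_z,max = 2ℏ < |L| = √6 ℏ ≈ 2.449ℏ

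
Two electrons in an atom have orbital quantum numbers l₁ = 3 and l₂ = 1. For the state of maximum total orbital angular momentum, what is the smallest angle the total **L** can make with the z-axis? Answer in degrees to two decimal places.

Angular momentum addition gives L = |l₁ − l₂|, …, l₁ + l₂.
L ∈ {2, 3, 4}.
The maximum is L = 4, with |L_tot| = ℏ√(4·5) = 2√5 ℏ.
The minimum angle with z is arccos(4/√20) ≈ 26.57°.

θ_min ≈ 26.57°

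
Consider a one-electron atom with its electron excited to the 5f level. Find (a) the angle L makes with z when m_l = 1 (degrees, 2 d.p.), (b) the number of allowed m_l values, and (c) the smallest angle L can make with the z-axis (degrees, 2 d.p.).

The 5f level has l = 3.
For m_l = 1: cos θ = 1/√12, θ ≈ 73.22°.
There are 2l+1 = 7 values of m_l.
cos θ_min = 3/√12, so θ_min ≈ 30.00°.

θ(m_l=1) ≈ 73.22°; 7 values; θ_min ≈ 30.00°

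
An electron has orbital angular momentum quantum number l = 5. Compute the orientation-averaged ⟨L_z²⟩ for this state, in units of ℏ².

⟨L_z²⟩ = 10 ℏ²

m_l ∈ {-5, -4, -3, -2, -1, 0, 1, 2, 3, 4, 5}.
⟨L_z²⟩ = ℏ²·l(l+1)/3 = 10ℏ².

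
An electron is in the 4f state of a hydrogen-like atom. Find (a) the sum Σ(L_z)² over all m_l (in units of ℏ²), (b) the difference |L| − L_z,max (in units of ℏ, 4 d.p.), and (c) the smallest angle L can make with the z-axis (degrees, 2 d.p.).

The 4f subshell has l = 3.
Σ m_l² = 28, so Σ(L_z)² = 28 ℏ².
|L| − L_z,max = (2√3 − 3)ℏ ≈ 0.4641ℏ.
cos θ_min = 3/√12, so θ_min ≈ 30.00°.

Σ(L_z)² = 28 ℏ²; |L|−L_z,max ≈ 0.4641ℏ; θ_min ≈ 30.00°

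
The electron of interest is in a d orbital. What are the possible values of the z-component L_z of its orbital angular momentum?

A d state has l = 2.
L_z = m_l ℏ with m_l ranging from −l to +l in integer steps.
For l = 2: m_l ∈ {-2, -1, 0, 1, 2}.

L_z ∈ {−2ℏ, −ℏ, 0, ℏ, 2ℏ}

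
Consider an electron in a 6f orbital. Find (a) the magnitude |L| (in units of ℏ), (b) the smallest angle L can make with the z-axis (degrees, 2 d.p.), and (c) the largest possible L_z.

|L| = 2√3 ℏ ≈ 3.464ℏ; θ_min ≈ 30.00°; L_z,max = 3ℏ

For 6f, l = 3.
|L| = ℏ√(3·4) = 2√3 ℏ ≈ 3.464ℏ.
cos θ_min = 3/√12, so θ_min ≈ 30.00°.
L_z,max = lℏ = 3ℏ.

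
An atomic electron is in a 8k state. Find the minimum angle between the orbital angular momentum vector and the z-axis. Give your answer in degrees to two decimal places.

For 8k, l = 7.
|L|² = l(l+1)ℏ² = 56ℏ², so |L| = 2√14 ℏ.
The smallest angle corresponds to the largest L_z, i.e. m_l = l = 7, giving L_z = 7ℏ.
cos θ_min = 7/√56, so θ_min ≈ 20.70°.

θ_min ≈ 20.70°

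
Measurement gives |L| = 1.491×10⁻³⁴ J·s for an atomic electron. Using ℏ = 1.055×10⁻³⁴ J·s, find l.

l = 1

|L|/ℏ = (1.491×10⁻³⁴)/(1.055×10⁻³⁴) ≈ 1.413.
Set l(l+1) = 2.00; the integer solution is l = 1.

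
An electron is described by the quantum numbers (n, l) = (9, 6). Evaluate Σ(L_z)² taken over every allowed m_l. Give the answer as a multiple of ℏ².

Σ(L_z)² = 182 ℏ²

m_l ∈ {-6, -5, -4, -3, -2, -1, 0, 1, 2, 3, 4, 5, 6}.
Summing m² from −6 to 6: Σ m_l² = 182.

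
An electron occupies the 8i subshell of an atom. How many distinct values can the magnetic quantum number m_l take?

13

For 8i, l = 6.
The number of m_l values is 2l + 1 = 2·6 + 1 = 13.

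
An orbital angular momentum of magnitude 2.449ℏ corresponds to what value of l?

l = 2

Since |L|² = l(l+1)ℏ², l(l+1) = 6.
Solving: l = 2.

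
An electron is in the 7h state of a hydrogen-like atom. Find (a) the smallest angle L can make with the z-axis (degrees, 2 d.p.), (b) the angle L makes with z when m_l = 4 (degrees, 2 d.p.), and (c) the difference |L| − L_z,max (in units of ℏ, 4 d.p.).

θ_min ≈ 24.09°; θ(m_l=4) ≈ 43.09°; |L|−L_z,max ≈ 0.4772ℏ

The 7h subshell has l = 5.
cos θ_min = 5/√30, so θ_min ≈ 24.09°.
For m_l = 4: cos θ = 4/√30, θ ≈ 43.09°.
|L| − L_z,max = (√30 − 5)ℏ ≈ 0.4772ℏ.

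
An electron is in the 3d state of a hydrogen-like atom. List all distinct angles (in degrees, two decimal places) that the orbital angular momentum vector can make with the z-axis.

The 3d subshell has l = 2.
|L|² = l(l+1)ℏ² = 6ℏ², so |L| = √6 ℏ.
cos θ = m_l/√6 for each m_l ∈ {-2, -1, 0, 1, 2}.

θ ∈ {35.26°, 65.91°, 90.00°, 114.09°, 144.74°}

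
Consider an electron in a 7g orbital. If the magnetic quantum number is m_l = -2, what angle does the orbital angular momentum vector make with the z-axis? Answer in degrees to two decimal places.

θ ≈ 116.57°

7g means n = 7, l = 4.
|L|² = l(l+1)ℏ² = 20ℏ², so |L| = 2√5 ℏ.
L_z = m_l ℏ = −2ℏ.
cos θ = L_z/|L| = -2/√20, so θ ≈ 116.57°.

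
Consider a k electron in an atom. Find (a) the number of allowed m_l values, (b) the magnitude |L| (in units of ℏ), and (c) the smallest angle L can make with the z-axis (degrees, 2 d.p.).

15 values; |L| = 2√14 ℏ ≈ 7.483ℏ; θ_min ≈ 20.70°

The letter k corresponds to l = 7.
There are 2l+1 = 15 values of m_l.
|L| = ℏ√(7·8) = 2√14 ℏ ≈ 7.483ℏ.
cos θ_min = 7/√56, so θ_min ≈ 20.70°.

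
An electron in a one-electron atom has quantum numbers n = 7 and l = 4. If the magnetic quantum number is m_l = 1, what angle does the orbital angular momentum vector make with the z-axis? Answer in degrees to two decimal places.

θ ≈ 77.08°

|L| = ℏ√(l(l+1)) = 2√5 ℏ.
L_z = m_l ℏ = 1ℏ.
cos θ = L_z/|L| = 1/√20, so θ ≈ 77.08°.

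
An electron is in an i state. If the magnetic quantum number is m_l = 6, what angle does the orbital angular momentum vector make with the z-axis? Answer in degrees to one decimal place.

θ ≈ 22.2°

For an i orbital, l = 6.
|L| = ℏ√(l(l+1)) = √42 ℏ.
L_z = m_l ℏ = 6ℏ.
cos θ = L_z/|L| = 6/√42, so θ ≈ 22.2°.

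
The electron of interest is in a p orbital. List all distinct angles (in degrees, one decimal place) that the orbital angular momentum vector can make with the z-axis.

θ ∈ {45.0°, 90.0°, 135.0°}

A p state has l = 1.
|L| = √(l(l+1)) ℏ = √2 ℏ.
cos θ = m_l/√2 for each m_l ∈ {-1, 0, 1}.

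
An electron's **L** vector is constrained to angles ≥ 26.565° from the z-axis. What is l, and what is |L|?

cos θ_min = l/√(l(l+1)) = √(l/(l+1)), so l/(l+1) = cos²(26.565°) = 0.8000.
Thus l = 0.8000/(1 − 0.8000) ≈ 4.
Then |L| = ℏ√(4·5) = 2√5 ℏ.

l = 4, |L| = 2√5 ℏ ≈ 4.472ℏ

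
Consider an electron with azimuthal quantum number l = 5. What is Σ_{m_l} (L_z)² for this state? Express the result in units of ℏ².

Σ(L_z)² = 110 ℏ²

m_l ∈ {-5, -4, -3, -2, -1, 0, 1, 2, 3, 4, 5}.
Σ m_l² = 2·(1 + 4 + 9 + 16 + 25) = 110.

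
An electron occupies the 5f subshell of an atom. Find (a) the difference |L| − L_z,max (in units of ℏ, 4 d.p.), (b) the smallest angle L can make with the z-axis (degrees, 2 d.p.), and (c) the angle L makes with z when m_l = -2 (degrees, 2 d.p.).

5f means n = 5, l = 3.
|L| − L_z,max = (2√3 − 3)ℏ ≈ 0.4641ℏ.
cos θ_min = 3/√12, so θ_min ≈ 30.00°.
For m_l = -2: cos θ = -2/√12, θ ≈ 125.26°.

|L|−L_z,max ≈ 0.4641ℏ; θ_min ≈ 30.00°; θ(m_l=-2) ≈ 125.26°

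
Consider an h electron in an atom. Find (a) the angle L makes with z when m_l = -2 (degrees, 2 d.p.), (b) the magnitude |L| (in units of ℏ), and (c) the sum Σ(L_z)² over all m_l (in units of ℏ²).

θ(m_l=-2) ≈ 111.42°; |L| = √30 ℏ ≈ 5.477ℏ; Σ(L_z)² = 110 ℏ²

For an h orbital, l = 5.
For m_l = -2: cos θ = -2/√30, θ ≈ 111.42°.
|L| = ℏ√(5·6) = √30 ℏ ≈ 5.477ℏ.
Σ m_l² = 110, so Σ(L_z)² = 110 ℏ².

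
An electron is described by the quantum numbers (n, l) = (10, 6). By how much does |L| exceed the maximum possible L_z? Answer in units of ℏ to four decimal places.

|L| = √42 ℏ ≈ 6.4807ℏ, while L_z,max = lℏ = 6ℏ.
The difference is (√42 − 6)ℏ ≈ 0.4807ℏ.

|L| − L_z,max ≈ 0.4807ℏ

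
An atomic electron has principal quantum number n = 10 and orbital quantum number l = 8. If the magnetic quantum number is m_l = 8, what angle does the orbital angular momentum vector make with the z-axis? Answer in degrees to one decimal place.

|L|² = l(l+1)ℏ² = 72ℏ², so |L| = 6√2 ℏ.
L_z = m_l ℏ = 8ℏ.
cos θ = L_z/|L| = 8/√72, so θ ≈ 19.5°.

θ ≈ 19.5°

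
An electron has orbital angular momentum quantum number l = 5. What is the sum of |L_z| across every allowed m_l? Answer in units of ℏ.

The allowed m_l values are -5, -4, -3, -2, -1, 0, 1, 2, 3, 4, 5.
Σ|m_l| = 2(1+2+…+5) = 30.

Σ|L_z| = 30 ℏ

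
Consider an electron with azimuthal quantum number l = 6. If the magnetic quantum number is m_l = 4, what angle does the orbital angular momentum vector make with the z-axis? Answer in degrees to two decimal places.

θ ≈ 51.89°

|L|² = l(l+1)ℏ² = 42ℏ², so |L| = √42 ℏ.
L_z = m_l ℏ = 4ℏ.
cos θ = L_z/|L| = 4/√42, so θ ≈ 51.89°.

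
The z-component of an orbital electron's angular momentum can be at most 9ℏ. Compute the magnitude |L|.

|L| = 3√10 ℏ ≈ 9.487ℏ

L_z,max = lℏ, so l = 9.
|L| = √(l(l+1)) ℏ = 3√10 ℏ.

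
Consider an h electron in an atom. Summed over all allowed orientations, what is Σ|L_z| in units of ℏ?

An h state has l = 5.
m_l ∈ {-5, -4, -3, -2, -1, 0, 1, 2, 3, 4, 5}.
Σ|m_l| = l(l+1) = 30.

Σ|L_z| = 30 ℏ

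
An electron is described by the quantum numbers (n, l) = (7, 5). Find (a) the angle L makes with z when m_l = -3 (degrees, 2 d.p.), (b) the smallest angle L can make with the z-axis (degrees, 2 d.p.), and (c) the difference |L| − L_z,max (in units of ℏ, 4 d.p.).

For m_l = -3: cos θ = -3/√30, θ ≈ 123.21°.
cos θ_min = 5/√30, so θ_min ≈ 24.09°.
|L| − L_z,max = (√30 − 5)ℏ ≈ 0.4772ℏ.

θ(m_l=-3) ≈ 123.21°; θ_min ≈ 24.09°; |L|−L_z,max ≈ 0.4772ℏ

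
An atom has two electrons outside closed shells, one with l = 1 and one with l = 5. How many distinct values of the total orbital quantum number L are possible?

3

Angular momentum addition gives L = |l₁ − l₂|, …, l₁ + l₂.
So L can be 4, 5, 6.
That is 3 values.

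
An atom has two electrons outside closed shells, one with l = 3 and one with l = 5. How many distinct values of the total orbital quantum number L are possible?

The total orbital quantum number L ranges from |l₁ − l₂| to l₁ + l₂ in integer steps.
Allowed values: L = 2, 3, 4, 5, 6, 7, 8.
That is 7 values.

7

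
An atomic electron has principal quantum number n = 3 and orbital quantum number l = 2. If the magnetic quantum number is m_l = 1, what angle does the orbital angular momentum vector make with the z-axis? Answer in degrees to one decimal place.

θ ≈ 65.9°

|L| = ℏ√(l(l+1)) = √6 ℏ.
L_z = m_l ℏ = 1ℏ.
cos θ = L_z/|L| = 1/√6, so θ ≈ 65.9°.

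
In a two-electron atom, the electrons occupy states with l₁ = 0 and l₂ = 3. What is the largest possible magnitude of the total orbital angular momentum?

|L_tot|_max = 2√3 ℏ ≈ 3.464ℏ

By the triangle rule, |l₁ − l₂| ≤ L ≤ l₁ + l₂.
L ∈ {3}.
The largest magnitude corresponds to L = 3: |L_tot| = ℏ√(3·4) = 2√3 ℏ.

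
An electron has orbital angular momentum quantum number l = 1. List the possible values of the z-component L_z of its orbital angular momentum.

L_z = m_l ℏ with m_l ranging from −l to +l in integer steps.
For l = 1: m_l ∈ {-1, 0, 1}.

L_z ∈ {−ℏ, 0, ℏ}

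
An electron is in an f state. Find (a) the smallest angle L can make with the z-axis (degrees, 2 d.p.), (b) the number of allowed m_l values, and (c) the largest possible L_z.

An f state has l = 3.
cos θ_min = 3/√12, so θ_min ≈ 30.00°.
There are 2l+1 = 7 values of m_l.
L_z,max = lℏ = 3ℏ.

θ_min ≈ 30.00°; 7 values; L_z,max = 3ℏ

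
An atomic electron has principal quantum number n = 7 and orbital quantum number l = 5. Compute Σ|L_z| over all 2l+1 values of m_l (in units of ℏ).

Σ|L_z| = 30 ℏ

m_l runs from −5 to 5, i.e. {-5, -4, -3, -2, -1, 0, 1, 2, 3, 4, 5}.
Σ|m_l| = l(l+1) = 30.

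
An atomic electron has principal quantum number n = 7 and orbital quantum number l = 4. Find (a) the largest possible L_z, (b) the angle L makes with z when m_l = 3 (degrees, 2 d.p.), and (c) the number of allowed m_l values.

L_z,max = 4ℏ; θ(m_l=3) ≈ 47.87°; 9 values

L_z,max = lℏ = 4ℏ.
For m_l = 3: cos θ = 3/√20, θ ≈ 47.87°.
There are 2l+1 = 9 values of m_l.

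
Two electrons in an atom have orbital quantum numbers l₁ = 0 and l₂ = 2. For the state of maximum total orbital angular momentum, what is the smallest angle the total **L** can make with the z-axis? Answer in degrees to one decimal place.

Angular momentum addition gives L = |l₁ − l₂|, …, l₁ + l₂.
Allowed values: L = 2.
The maximum is L = 2, with |L_tot| = ℏ√(2·3) = √6 ℏ.
The minimum angle with z is arccos(2/√6) ≈ 35.3°.

θ_min ≈ 35.3°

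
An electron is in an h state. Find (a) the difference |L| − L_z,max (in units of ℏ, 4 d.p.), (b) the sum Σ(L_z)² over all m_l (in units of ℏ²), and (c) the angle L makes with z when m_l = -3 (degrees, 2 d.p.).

|L|−L_z,max ≈ 0.4772ℏ; Σ(L_z)² = 110 ℏ²; θ(m_l=-3) ≈ 123.21°

An h state has l = 5.
|L| − L_z,max = (√30 − 5)ℏ ≈ 0.4772ℏ.
Σ m_l² = 110, so Σ(L_z)² = 110 ℏ².
For m_l = -3: cos θ = -3/√30, θ ≈ 123.21°.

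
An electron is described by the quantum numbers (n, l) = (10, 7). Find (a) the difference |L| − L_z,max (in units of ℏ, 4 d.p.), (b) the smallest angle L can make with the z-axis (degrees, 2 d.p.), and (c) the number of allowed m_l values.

|L|−L_z,max ≈ 0.4833ℏ; θ_min ≈ 20.70°; 15 values

|L| − L_z,max = (2√14 − 7)ℏ ≈ 0.4833ℏ.
cos θ_min = 7/√56, so θ_min ≈ 20.70°.
There are 2l+1 = 15 values of m_l.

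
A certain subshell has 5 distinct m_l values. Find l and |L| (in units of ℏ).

l = 2, |L| = √6 ℏ ≈ 2.449ℏ

Since there are 2l+1 = 5 values of m_l, l = 2.
|L| = ℏ√(l(l+1)) = ℏ√(2·3) = √6 ℏ.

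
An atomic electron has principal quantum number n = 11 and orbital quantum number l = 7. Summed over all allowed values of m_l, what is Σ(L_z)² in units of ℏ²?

Σ(L_z)² = 280 ℏ²

The allowed m_l values are -7, -6, -5, -4, -3, -2, -1, 0, 1, 2, 3, 4, 5, 6, 7.
Summing m² from −7 to 7: Σ m_l² = 280.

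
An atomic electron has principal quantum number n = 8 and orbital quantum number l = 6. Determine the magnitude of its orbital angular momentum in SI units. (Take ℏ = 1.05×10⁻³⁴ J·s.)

|L| = 6.80×10⁻³⁴ J·s

|L| = ℏ√(l(l+1)) = ℏ√(6·7) = √42 ℏ
Numerically, |L| = 6.481 × (1.05×10⁻³⁴ J·s) = 6.80×10⁻³⁴ J·s.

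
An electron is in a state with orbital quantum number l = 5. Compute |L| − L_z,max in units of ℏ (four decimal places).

|L| − L_z,max ≈ 0.4772ℏ

|L| = √30 ℏ ≈ 5.4772ℏ, while L_z,max = lℏ = 5ℏ.
The difference is (√30 − 5)ℏ ≈ 0.4772ℏ.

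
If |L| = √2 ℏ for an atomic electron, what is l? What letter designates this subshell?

Since |L|² = l(l+1)ℏ², l(l+1) = 2.
The positive root is l = 1.

l = 1 (p orbital)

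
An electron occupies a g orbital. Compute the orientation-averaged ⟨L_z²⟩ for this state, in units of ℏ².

⟨L_z²⟩ = 6.667 ℏ²

For a g orbital, l = 4.
m_l ∈ {-4, -3, -2, -1, 0, 1, 2, 3, 4}.
Average of L_z² over 9 states: 60/9 ℏ² = 6.667 ℏ².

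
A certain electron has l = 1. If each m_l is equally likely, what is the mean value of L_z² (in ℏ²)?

⟨L_z²⟩ = 0.6667 ℏ²

m_l runs from −1 to 1, i.e. {-1, 0, 1}.
Average of L_z² over 3 states: 2/3 ℏ² = 0.6667 ℏ².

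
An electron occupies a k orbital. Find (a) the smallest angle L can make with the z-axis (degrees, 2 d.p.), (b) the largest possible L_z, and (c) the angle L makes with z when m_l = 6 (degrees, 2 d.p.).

θ_min ≈ 20.70°; L_z,max = 7ℏ; θ(m_l=6) ≈ 36.70°

The letter k corresponds to l = 7.
cos θ_min = 7/√56, so θ_min ≈ 20.70°.
L_z,max = lℏ = 7ℏ.
For m_l = 6: cos θ = 6/√56, θ ≈ 36.70°.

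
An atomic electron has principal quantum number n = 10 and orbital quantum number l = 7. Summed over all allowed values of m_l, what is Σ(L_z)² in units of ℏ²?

The allowed m_l values are -7, -6, -5, -4, -3, -2, -1, 0, 1, 2, 3, 4, 5, 6, 7.
Summing m² from −7 to 7: Σ m_l² = 280.

Σ(L_z)² = 280 ℏ²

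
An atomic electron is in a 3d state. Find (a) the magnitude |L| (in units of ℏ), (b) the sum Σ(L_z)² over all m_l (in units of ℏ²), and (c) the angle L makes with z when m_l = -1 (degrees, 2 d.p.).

The 3d subshell has l = 2.
|L| = ℏ√(2·3) = √6 ℏ ≈ 2.449ℏ.
Σ m_l² = 10, so Σ(L_z)² = 10 ℏ².
For m_l = -1: cos θ = -1/√6, θ ≈ 114.09°.

|L| = √6 ℏ ≈ 2.449ℏ; Σ(L_z)² = 10 ℏ²; θ(m_l=-1) ≈ 114.09°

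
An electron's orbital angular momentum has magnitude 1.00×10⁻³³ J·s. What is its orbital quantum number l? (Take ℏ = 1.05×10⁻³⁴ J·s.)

l = 9

Dividing by ℏ: |L|/ℏ ≈ 9.524.
l(l+1) ≈ 9.524² ≈ 90.70, so l = 9.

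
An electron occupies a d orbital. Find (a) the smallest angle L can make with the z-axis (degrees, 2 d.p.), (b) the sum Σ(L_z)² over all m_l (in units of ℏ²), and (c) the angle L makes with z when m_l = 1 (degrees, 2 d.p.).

The letter d corresponds to l = 2.
cos θ_min = 2/√6, so θ_min ≈ 35.26°.
Σ m_l² = 10, so Σ(L_z)² = 10 ℏ².
For m_l = 1: cos θ = 1/√6, θ ≈ 65.91°.

θ_min ≈ 35.26°; Σ(L_z)² = 10 ℏ²; θ(m_l=1) ≈ 65.91°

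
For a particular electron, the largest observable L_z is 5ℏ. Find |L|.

The maximum L_z equals lℏ, giving l = 5.
Then |L| = ℏ√(5·6) = √30 ℏ.

|L| = √30 ℏ ≈ 5.477ℏ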